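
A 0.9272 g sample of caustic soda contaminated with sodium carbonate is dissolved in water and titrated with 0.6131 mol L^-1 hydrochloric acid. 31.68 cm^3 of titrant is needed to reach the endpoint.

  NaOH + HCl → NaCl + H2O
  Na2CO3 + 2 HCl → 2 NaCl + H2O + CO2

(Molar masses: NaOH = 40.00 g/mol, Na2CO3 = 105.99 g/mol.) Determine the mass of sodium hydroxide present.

0.3143 g

n(HCl) = 0.03168 × 0.6131 = 0.01942 mol
Let x = n(NaOH), y = n(Na2CO3).
Titrant: 1x + 2y = 0.01942;  mass: 40.00x + 105.99y = 0.9272
Solving, x = 7.859 × 10^-3 mol, y = 5.782 × 10^-3 mol
mass of NaOH = 7.859 × 10^-3 × 40.00 = 0.3143 g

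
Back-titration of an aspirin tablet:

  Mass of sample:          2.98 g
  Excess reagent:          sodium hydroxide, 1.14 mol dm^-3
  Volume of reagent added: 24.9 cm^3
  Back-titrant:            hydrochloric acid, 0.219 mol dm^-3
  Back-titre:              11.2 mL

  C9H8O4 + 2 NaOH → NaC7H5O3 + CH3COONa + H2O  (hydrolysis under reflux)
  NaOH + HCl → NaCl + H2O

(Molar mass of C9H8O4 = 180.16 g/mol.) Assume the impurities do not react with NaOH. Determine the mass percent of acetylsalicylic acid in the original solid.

78.4 %

n(NaOH) added = 0.0249 × 1.14 = 0.0284 mol
n(HCl) used in back-titration = 0.0112 × 0.219 = 2.45 × 10^-3 mol
n(NaOH) left over = 2.45 × 10^-3 mol (1:1 ratio)
n(NaOH) consumed by analyte = 0.0284 − 2.45 × 10^-3 = 0.0259 mol
From the 1:2 ratio, n(C9H8O4) = 1/2 × 0.0259 = 0.0130 mol
mass of C9H8O4 = 0.0130 × 180.16 = 2.34 g
% C9H8O4 = 2.34 / 2.98 × 100 = 78.4 %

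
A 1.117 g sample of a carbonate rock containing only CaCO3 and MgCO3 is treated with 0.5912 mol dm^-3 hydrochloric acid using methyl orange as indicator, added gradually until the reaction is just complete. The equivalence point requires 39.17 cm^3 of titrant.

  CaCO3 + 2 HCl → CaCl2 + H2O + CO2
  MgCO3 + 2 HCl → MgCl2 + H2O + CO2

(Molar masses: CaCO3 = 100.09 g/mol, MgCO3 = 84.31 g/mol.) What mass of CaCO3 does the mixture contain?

n(HCl) = 0.03917 × 0.5912 = 0.02316 mol
Let x = n(CaCO3), y = n(MgCO3).
Titrant: 2x + 2y = 0.02316;  mass: 100.09x + 84.31y = 1.117
Solving, x = 8.923 × 10^-3 mol, y = 2.656 × 10^-3 mol
mass of CaCO3 = 8.923 × 10^-3 × 100.09 = 0.8931 g

0.8931 g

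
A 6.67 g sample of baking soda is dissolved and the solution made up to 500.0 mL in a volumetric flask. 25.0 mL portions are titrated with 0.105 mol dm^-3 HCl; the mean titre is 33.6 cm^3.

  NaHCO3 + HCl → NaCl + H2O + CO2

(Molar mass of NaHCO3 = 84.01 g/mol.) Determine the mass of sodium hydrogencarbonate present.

n(HCl) per titration = 0.0336 × 0.105 = 3.53 × 10^-3 mol
n(NaHCO3) in each aliquot = 3.53 × 10^-3 mol (1:1 ratio)
n(NaHCO3) in the whole flask = 3.53 × 10^-3 × 500.0/25.0 = 0.0706 mol
mass of NaHCO3 = 0.0706 × 84.01 = 5.93 g

5.93 g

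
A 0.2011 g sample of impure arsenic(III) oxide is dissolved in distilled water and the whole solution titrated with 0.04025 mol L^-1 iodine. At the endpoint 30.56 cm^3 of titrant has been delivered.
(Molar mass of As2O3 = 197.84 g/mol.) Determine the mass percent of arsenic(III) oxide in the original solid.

60.51 %

As2O3 + 2 I2 + 2 H2O → As2O5 + 4 HI
n(I2) = 0.03056 L × 0.04025 mol/L = 1.230 × 10^-3 mol
From the 1:2 ratio, n(As2O3) = 1/2 × 1.230 × 10^-3 = 6.150 × 10^-4 mol
mass of As2O3 = 6.150 × 10^-4 × 197.84 g/mol = 0.1217 g
% As2O3 = 0.1217 / 0.2011 × 100 = 60.51 %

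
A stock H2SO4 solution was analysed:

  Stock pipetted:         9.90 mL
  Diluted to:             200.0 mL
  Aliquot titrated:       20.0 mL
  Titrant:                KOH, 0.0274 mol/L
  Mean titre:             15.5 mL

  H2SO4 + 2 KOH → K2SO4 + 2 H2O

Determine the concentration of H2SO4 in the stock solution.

0.214 mol/L

n(KOH) = 0.0155 × 0.0274 = 4.25 × 10^-4 mol
From the 1:2 ratio, n(H2SO4) in the aliquot = 1/2 × 4.25 × 10^-4 = 2.12 × 10^-4 mol
[H2SO4]_dilute = 2.12 × 10^-4 / 0.0200 = 0.0106 mol/L
Dilution factor = 200.0 / 9.90 = 20.20
[H2SO4]_stock = 0.0106 × 20.20 = 0.214 mol/L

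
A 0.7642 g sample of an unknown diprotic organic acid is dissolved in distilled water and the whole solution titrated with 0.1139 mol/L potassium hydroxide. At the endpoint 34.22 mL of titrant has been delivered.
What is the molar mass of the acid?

n(KOH) = 0.03422 L × 0.1139 mol/L = 3.898 × 10^-3 mol
From the 1:2 ratio, n(H2A) = 1/2 × 3.898 × 10^-3 = 1.949 × 10^-3 mol
M = m / n = 0.7642 g / 1.949 × 10^-3 mol = 392.1 g/mol

392.1 g/mol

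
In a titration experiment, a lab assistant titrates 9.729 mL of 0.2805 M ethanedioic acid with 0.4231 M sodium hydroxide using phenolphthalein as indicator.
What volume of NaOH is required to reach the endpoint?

H2C2O4 + 2 NaOH → Na2C2O4 + 2 H2O
n(H2C2O4) = 0.009729 L × 0.2805 mol/L = 2.729 × 10^-3 mol
From the 2:1 stoichiometry, n(NaOH) = 2/1 × 2.729 × 10^-3 = 5.458 × 10^-3 mol
V(NaOH) = 5.458 × 10^-3 mol / 0.4231 mol/L = 0.01290 L = 12.90 mL

12.90 mL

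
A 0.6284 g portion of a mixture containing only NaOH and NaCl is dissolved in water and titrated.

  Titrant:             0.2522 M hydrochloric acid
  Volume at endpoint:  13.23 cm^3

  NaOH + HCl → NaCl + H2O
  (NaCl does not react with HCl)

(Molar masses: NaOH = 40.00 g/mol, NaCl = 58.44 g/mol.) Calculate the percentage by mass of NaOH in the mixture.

n(HCl) = 0.01323 × 0.2522 = 3.337 × 10^-3 mol
Let x = n(NaOH), y = n(NaCl).
Titrant: 1x = 3.337 × 10^-3;  mass: 40.00x + 58.44y = 0.6284
Solving, x = 3.337 × 10^-3 mol, y = 8.469 × 10^-3 mol
mass of NaOH = 3.337 × 10^-3 × 40.00 = 0.1335 g
% NaOH = 0.1335 / 0.6284 × 100 = 21.24 %

21.24 %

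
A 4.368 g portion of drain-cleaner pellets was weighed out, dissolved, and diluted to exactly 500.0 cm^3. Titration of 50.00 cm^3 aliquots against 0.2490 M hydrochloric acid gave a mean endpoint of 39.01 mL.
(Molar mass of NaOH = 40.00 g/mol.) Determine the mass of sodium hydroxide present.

NaOH + HCl → NaCl + H2O
n(HCl) per titration = 0.03901 × 0.2490 = 9.713 × 10^-3 mol
n(NaOH) in each aliquot = 9.713 × 10^-3 mol (1:1 ratio)
n(NaOH) in the whole flask = 9.713 × 10^-3 × 500.0/50.00 = 0.09713 mol
mass of NaOH = 0.09713 × 40.00 = 3.885 g

3.885 g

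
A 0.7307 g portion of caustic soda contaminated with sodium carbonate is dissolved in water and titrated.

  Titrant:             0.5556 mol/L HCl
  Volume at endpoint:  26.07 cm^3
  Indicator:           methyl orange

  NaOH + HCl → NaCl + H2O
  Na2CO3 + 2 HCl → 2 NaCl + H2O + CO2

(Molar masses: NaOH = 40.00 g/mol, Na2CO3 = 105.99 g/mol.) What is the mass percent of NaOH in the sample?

n(HCl) = 0.02607 × 0.5556 = 0.01448 mol
Let x = n(NaOH), y = n(Na2CO3).
Titrant: 1x + 2y = 0.01448;  mass: 40.00x + 105.99y = 0.7307
Solving, x = 2.840 × 10^-3 mol, y = 5.822 × 10^-3 mol
mass of NaOH = 2.840 × 10^-3 × 40.00 = 0.1136 g
% NaOH = 0.1136 / 0.7307 × 100 = 15.55 %

15.55 %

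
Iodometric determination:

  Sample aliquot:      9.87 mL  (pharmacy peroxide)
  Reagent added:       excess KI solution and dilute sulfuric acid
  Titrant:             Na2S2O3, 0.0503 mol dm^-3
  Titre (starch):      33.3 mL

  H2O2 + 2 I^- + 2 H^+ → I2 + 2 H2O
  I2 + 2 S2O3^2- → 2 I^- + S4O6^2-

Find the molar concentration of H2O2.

0.0849 mol/L

n(S2O3^2-) = 0.0333 × 0.0503 = 1.67 × 10^-3 mol
n(I2) = n(S2O3^2-)/2 = 8.37 × 10^-4 mol
n(H2O2) in the aliquot = 8.37 × 10^-4 mol (1:1 ratio)
[H2O2] = 8.37 × 10^-4 / 0.00987 = 0.0849 mol/L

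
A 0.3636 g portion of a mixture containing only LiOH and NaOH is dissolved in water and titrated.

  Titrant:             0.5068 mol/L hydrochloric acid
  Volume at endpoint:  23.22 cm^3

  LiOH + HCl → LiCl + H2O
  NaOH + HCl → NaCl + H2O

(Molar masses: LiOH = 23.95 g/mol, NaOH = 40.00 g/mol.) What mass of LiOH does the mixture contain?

n(HCl) = 0.02322 × 0.5068 = 0.01177 mol
Let x = n(LiOH), y = n(NaOH).
Titrant: 1x + 1y = 0.01177;  mass: 23.95x + 40.00y = 0.3636
Solving, x = 6.674 × 10^-3 mol, y = 5.094 × 10^-3 mol
mass of LiOH = 6.674 × 10^-3 × 23.95 = 0.1598 g

0.1598 g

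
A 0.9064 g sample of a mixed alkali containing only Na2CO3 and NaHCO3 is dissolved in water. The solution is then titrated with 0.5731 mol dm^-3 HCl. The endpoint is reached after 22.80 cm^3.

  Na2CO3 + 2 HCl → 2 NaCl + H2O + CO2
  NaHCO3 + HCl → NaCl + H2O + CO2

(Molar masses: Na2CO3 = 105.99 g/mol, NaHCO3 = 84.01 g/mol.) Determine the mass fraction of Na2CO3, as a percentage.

n(HCl) = 0.02280 × 0.5731 = 0.01307 mol
Let x = n(Na2CO3), y = n(NaHCO3).
Titrant: 2x + 1y = 0.01307;  mass: 105.99x + 84.01y = 0.9064
Solving, x = 3.085 × 10^-3 mol, y = 6.898 × 10^-3 mol
mass of Na2CO3 = 3.085 × 10^-3 × 105.99 = 0.3269 g
% Na2CO3 = 0.3269 / 0.9064 × 100 = 36.07 %

36.07 %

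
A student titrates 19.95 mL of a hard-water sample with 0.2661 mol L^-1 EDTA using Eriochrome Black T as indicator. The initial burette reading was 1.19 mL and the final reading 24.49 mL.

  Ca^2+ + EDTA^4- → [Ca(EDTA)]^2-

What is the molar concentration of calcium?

0.3108 mol/L

n(EDTA) = 0.02330 L × 0.2661 mol/L = 6.200 × 10^-3 mol
n(Ca2+) = 6.200 × 10^-3 mol (1:1 mole ratio)
[Ca2+] = 6.200 × 10^-3 mol / 0.01995 L = 0.3108 mol/L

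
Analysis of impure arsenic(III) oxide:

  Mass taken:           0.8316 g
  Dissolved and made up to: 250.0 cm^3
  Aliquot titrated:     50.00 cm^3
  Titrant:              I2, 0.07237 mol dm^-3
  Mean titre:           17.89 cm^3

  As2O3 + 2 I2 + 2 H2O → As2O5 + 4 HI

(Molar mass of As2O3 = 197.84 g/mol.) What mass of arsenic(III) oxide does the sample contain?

0.6404 g

n(I2) per titration = 0.01789 × 0.07237 = 1.295 × 10^-3 mol
From the 1:2 ratio, n(As2O3) in each aliquot = 1/2 × 1.295 × 10^-3 = 6.473 × 10^-4 mol
n(As2O3) in the whole flask = 6.473 × 10^-4 × 250.0/50.00 = 3.237 × 10^-3 mol
mass of As2O3 = 3.237 × 10^-3 × 197.84 = 0.6404 g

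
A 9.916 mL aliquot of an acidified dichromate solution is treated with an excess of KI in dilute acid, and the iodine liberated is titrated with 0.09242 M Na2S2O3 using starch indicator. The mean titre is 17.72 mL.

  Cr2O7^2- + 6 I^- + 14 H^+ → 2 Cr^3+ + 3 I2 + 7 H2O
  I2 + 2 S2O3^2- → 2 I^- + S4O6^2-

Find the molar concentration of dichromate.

0.02753 M

n(S2O3^2-) = 0.01772 × 0.09242 = 1.638 × 10^-3 mol
n(I2) = n(S2O3^2-)/2 = 8.188 × 10^-4 mol
From the 1:3 ratio, n(Cr2O7^2-) in the aliquot = 1/3 × 8.188 × 10^-4 = 2.729 × 10^-4 mol
[Cr2O7^2-] = 2.729 × 10^-4 / 0.009916 = 0.02753 mol/L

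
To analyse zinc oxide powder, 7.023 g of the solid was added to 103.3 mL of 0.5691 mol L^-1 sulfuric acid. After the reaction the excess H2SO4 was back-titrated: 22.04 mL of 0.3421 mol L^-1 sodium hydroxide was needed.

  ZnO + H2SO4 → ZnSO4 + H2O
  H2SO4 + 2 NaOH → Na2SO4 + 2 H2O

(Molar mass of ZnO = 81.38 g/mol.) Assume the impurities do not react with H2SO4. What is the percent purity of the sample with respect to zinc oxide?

63.75 %

n(H2SO4) added = 0.1033 × 0.5691 = 0.05879 mol
n(NaOH) used in back-titration = 0.02204 × 0.3421 = 7.540 × 10^-3 mol
From the 1:2 ratio, n(H2SO4) left over = 1/2 × 7.540 × 10^-3 = 3.770 × 10^-3 mol
n(H2SO4) consumed by analyte = 0.05879 − 3.770 × 10^-3 = 0.05502 mol
n(ZnO) = 0.05502 mol (1:1 ratio)
mass of ZnO = 0.05502 × 81.38 = 4.477 g
% ZnO = 4.477 / 7.023 × 100 = 63.75 %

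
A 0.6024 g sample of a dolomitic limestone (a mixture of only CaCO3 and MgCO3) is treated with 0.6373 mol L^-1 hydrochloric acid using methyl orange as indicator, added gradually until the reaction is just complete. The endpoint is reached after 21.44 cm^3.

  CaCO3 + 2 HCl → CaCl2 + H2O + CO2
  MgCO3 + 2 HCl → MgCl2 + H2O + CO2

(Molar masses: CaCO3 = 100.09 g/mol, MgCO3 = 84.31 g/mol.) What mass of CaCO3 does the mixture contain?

0.1675 g

n(HCl) = 0.02144 × 0.6373 = 0.01366 mol
Let x = n(CaCO3), y = n(MgCO3).
Titrant: 2x + 2y = 0.01366;  mass: 100.09x + 84.31y = 0.6024
Solving, x = 1.673 × 10^-3 mol, y = 5.158 × 10^-3 mol
mass of CaCO3 = 1.673 × 10^-3 × 100.09 = 0.1675 g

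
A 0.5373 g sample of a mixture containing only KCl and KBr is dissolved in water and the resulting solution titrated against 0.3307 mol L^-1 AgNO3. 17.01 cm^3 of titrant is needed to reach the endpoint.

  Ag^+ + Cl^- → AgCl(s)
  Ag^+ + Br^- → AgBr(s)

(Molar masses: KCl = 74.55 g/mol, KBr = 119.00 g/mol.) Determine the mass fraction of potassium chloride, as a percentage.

n(AgNO3) = 0.01701 × 0.3307 = 5.625 × 10^-3 mol
Let x = n(KCl), y = n(KBr).
Titrant: 1x + 1y = 5.625 × 10^-3;  mass: 74.55x + 119.00y = 0.5373
Solving, x = 2.972 × 10^-3 mol, y = 2.653 × 10^-3 mol
mass of KCl = 2.972 × 10^-3 × 74.55 = 0.2216 g
% KCl = 0.2216 / 0.5373 × 100 = 41.23 %

41.23 %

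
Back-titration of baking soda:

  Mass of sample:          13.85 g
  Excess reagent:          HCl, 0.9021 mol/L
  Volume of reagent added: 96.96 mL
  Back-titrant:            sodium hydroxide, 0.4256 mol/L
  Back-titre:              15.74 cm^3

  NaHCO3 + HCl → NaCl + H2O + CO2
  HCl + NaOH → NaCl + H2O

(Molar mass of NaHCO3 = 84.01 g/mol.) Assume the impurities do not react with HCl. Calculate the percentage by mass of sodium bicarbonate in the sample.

n(HCl) added = 0.09696 × 0.9021 = 0.08747 mol
n(NaOH) used in back-titration = 0.01574 × 0.4256 = 6.699 × 10^-3 mol
n(HCl) left over = 6.699 × 10^-3 mol (1:1 ratio)
n(HCl) consumed by analyte = 0.08747 − 6.699 × 10^-3 = 0.08077 mol
n(NaHCO3) = 0.08077 mol (1:1 ratio)
mass of NaHCO3 = 0.08077 × 84.01 = 6.785 g
% NaHCO3 = 6.785 / 13.85 × 100 = 48.99 %

48.99 %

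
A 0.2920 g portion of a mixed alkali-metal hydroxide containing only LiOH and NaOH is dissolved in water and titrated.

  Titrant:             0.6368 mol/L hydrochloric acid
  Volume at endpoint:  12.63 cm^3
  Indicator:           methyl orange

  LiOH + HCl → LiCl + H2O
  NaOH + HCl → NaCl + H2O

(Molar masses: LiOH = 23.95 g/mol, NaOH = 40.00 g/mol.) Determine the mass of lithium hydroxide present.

0.04434 g

n(HCl) = 0.01263 × 0.6368 = 8.043 × 10^-3 mol
Let x = n(LiOH), y = n(NaOH).
Titrant: 1x + 1y = 8.043 × 10^-3;  mass: 23.95x + 40.00y = 0.2920
Solving, x = 1.851 × 10^-3 mol, y = 6.192 × 10^-3 mol
mass of LiOH = 1.851 × 10^-3 × 23.95 = 0.04434 g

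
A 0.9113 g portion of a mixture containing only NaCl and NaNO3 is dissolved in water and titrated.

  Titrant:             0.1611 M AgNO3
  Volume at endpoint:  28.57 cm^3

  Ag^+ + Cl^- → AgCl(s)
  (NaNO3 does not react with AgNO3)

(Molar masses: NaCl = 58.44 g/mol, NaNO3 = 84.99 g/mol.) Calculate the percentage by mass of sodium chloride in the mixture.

n(AgNO3) = 0.02857 × 0.1611 = 4.603 × 10^-3 mol
Let x = n(NaCl), y = n(NaNO3).
Titrant: 1x = 4.603 × 10^-3;  mass: 58.44x + 84.99y = 0.9113
Solving, x = 4.603 × 10^-3 mol, y = 7.558 × 10^-3 mol
mass of NaCl = 4.603 × 10^-3 × 58.44 = 0.2690 g
% NaCl = 0.2690 / 0.9113 × 100 = 29.52 %

29.52 %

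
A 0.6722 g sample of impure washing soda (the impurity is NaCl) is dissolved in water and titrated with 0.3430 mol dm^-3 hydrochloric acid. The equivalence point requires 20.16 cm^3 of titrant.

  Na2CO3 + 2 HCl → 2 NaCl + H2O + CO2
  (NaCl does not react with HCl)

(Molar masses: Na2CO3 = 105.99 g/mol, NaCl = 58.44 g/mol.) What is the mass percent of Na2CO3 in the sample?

54.52 %

n(HCl) = 0.02016 × 0.3430 = 6.915 × 10^-3 mol
Let x = n(Na2CO3), y = n(NaCl).
Titrant: 2x = 6.915 × 10^-3;  mass: 105.99x + 58.44y = 0.6722
Solving, x = 3.457 × 10^-3 mol, y = 5.232 × 10^-3 mol
mass of Na2CO3 = 3.457 × 10^-3 × 105.99 = 0.3665 g
% Na2CO3 = 0.3665 / 0.6722 × 100 = 54.52 %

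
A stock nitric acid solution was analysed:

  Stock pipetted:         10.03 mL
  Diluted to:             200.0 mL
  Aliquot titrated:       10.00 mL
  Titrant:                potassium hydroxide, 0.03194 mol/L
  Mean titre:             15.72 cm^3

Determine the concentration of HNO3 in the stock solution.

HNO3 + KOH → KNO3 + H2O
n(KOH) = 0.01572 × 0.03194 = 5.021 × 10^-4 mol
n(HNO3) in the aliquot = 5.021 × 10^-4 mol (1:1 ratio)
[HNO3]_dilute = 5.021 × 10^-4 / 0.01000 = 0.05021 mol/L
Dilution factor = 200.0 / 10.03 = 19.94
[HNO3]_stock = 0.05021 × 19.94 = 1.001 mol/L

1.001 mol/L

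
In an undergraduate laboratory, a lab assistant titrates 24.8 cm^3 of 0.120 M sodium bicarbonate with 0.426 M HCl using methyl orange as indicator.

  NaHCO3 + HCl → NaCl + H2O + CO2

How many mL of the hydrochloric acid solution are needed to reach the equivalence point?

n(NaHCO3) = 0.0248 L × 0.120 mol/L = 2.98 × 10^-3 mol
n(HCl) = 2.98 × 10^-3 mol (1:1 stoichiometry)
V(HCl) = 2.98 × 10^-3 mol / 0.426 mol/L = 0.00699 L = 6.99 mL

6.99 mL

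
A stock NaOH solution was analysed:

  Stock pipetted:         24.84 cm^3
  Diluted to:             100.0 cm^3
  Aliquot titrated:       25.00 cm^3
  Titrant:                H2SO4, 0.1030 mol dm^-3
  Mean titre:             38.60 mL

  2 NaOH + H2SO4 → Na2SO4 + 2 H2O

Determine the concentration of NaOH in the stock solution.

n(H2SO4) = 0.03860 × 0.1030 = 3.976 × 10^-3 mol
From the 2:1 ratio, n(NaOH) in the aliquot = 2/1 × 3.976 × 10^-3 = 7.952 × 10^-3 mol
[NaOH]_dilute = 7.952 × 10^-3 / 0.02500 = 0.3181 mol/L
Dilution factor = 100.0 / 24.84 = 4.026
[NaOH]_stock = 0.3181 × 4.026 = 1.280 mol/L

1.280 mol/L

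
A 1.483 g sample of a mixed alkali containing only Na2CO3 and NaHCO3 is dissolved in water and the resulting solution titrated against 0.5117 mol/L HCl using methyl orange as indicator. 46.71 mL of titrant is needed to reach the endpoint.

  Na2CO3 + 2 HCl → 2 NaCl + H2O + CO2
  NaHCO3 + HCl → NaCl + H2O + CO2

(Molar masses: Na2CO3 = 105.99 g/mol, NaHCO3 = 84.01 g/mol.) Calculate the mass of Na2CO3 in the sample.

n(HCl) = 0.04671 × 0.5117 = 0.02390 mol
Let x = n(Na2CO3), y = n(NaHCO3).
Titrant: 2x + 1y = 0.02390;  mass: 105.99x + 84.01y = 1.483
Solving, x = 8.463 × 10^-3 mol, y = 6.975 × 10^-3 mol
mass of Na2CO3 = 8.463 × 10^-3 × 105.99 = 0.8970 g

0.8970 g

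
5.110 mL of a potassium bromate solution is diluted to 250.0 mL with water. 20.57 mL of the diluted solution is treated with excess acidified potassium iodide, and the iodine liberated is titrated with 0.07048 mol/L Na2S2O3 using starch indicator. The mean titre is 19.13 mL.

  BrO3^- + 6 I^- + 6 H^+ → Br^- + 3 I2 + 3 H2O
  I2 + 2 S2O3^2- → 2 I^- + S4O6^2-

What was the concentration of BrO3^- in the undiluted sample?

n(S2O3^2-) = 0.01913 × 0.07048 = 1.348 × 10^-3 mol
n(I2) = n(S2O3^2-)/2 = 6.741 × 10^-4 mol
From the 1:3 ratio, n(BrO3^-) in the aliquot = 1/3 × 6.741 × 10^-4 = 2.247 × 10^-4 mol
[BrO3^-]_dilute = 2.247 × 10^-4 / 0.02057 = 0.01092 mol/L
[BrO3^-]_original = 0.01092 × 250.0/5.110 = 0.5345 mol/L

0.5345 mol/L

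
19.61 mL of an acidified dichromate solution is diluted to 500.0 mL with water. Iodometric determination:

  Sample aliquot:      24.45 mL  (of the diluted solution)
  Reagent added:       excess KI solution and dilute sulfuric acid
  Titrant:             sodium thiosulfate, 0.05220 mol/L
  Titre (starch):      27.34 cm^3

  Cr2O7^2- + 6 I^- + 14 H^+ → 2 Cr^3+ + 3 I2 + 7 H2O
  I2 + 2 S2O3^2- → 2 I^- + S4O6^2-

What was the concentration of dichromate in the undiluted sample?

0.2480 mol/L

n(S2O3^2-) = 0.02734 × 0.05220 = 1.427 × 10^-3 mol
n(I2) = n(S2O3^2-)/2 = 7.136 × 10^-4 mol
From the 1:3 ratio, n(Cr2O7^2-) in the aliquot = 1/3 × 7.136 × 10^-4 = 2.379 × 10^-4 mol
[Cr2O7^2-]_dilute = 2.379 × 10^-4 / 0.02445 = 0.009728 mol/L
[Cr2O7^2-]_original = 0.009728 × 500.0/19.61 = 0.2480 mol/L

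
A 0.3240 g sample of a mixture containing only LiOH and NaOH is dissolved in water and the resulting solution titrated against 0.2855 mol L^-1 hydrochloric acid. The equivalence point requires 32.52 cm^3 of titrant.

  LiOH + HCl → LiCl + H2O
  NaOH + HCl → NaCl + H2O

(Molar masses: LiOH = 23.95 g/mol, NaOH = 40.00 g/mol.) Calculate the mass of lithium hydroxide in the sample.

n(HCl) = 0.03252 × 0.2855 = 9.284 × 10^-3 mol
Let x = n(LiOH), y = n(NaOH).
Titrant: 1x + 1y = 9.284 × 10^-3;  mass: 23.95x + 40.00y = 0.3240
Solving, x = 2.952 × 10^-3 mol, y = 6.333 × 10^-3 mol
mass of LiOH = 2.952 × 10^-3 × 23.95 = 0.07070 g

0.07070 g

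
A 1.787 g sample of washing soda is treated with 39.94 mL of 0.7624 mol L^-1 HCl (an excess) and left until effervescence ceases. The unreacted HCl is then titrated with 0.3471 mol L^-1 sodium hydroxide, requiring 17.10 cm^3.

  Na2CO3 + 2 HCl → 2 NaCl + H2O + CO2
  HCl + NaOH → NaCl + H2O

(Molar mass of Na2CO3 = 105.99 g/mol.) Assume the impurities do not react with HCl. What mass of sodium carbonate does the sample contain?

n(HCl) added = 0.03994 × 0.7624 = 0.03045 mol
n(NaOH) used in back-titration = 0.01710 × 0.3471 = 5.935 × 10^-3 mol
n(HCl) left over = 5.935 × 10^-3 mol (1:1 ratio)
n(HCl) consumed by analyte = 0.03045 − 5.935 × 10^-3 = 0.02451 mol
From the 1:2 ratio, n(Na2CO3) = 1/2 × 0.02451 = 0.01226 mol
mass of Na2CO3 = 0.01226 × 105.99 = 1.299 g

1.299 g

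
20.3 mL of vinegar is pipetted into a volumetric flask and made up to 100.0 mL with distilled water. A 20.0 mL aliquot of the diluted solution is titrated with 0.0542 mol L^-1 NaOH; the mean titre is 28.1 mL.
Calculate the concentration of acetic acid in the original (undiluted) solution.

0.375 mol/L

CH3COOH + NaOH → CH3COONa + H2O
n(NaOH) = 0.0281 × 0.0542 = 1.52 × 10^-3 mol
n(CH3COOH) in the aliquot = 1.52 × 10^-3 mol (1:1 ratio)
[CH3COOH]_dilute = 1.52 × 10^-3 / 0.0200 = 0.0762 mol/L
Dilution factor = 100.0 / 20.3 = 4.926
[CH3COOH]_stock = 0.0762 × 4.926 = 0.375 mol/L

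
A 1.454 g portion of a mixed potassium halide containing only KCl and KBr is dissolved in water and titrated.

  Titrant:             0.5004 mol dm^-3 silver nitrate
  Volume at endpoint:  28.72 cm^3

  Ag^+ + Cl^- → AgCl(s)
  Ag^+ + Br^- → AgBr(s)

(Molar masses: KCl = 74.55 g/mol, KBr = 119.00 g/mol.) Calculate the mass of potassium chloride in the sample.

n(AgNO3) = 0.02872 × 0.5004 = 0.01437 mol
Let x = n(KCl), y = n(KBr).
Titrant: 1x + 1y = 0.01437;  mass: 74.55x + 119.00y = 1.454
Solving, x = 5.764 × 10^-3 mol, y = 8.608 × 10^-3 mol
mass of KCl = 5.764 × 10^-3 × 74.55 = 0.4297 g

0.4297 g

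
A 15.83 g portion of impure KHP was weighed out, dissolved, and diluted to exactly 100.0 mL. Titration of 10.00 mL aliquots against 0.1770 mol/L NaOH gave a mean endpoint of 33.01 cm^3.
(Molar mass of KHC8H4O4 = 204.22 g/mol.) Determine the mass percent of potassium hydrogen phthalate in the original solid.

75.38 %

KHC8H4O4 + NaOH → KNaC8H4O4 + H2O
n(NaOH) per titration = 0.03301 × 0.1770 = 5.843 × 10^-3 mol
n(KHC8H4O4) in each aliquot = 5.843 × 10^-3 mol (1:1 ratio)
n(KHC8H4O4) in the whole flask = 5.843 × 10^-3 × 100.0/10.00 = 0.05843 mol
mass of KHC8H4O4 = 0.05843 × 204.22 = 11.93 g
% KHC8H4O4 = 11.93 / 15.83 × 100 = 75.38 %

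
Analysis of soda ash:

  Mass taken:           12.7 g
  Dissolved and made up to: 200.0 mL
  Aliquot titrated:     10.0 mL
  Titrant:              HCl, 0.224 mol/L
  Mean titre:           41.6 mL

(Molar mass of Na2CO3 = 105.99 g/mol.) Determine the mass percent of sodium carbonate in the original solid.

77.8 %

Na2CO3 + 2 HCl → 2 NaCl + H2O + CO2
n(HCl) per titration = 0.0416 × 0.224 = 9.32 × 10^-3 mol
From the 1:2 ratio, n(Na2CO3) in each aliquot = 1/2 × 9.32 × 10^-3 = 4.66 × 10^-3 mol
n(Na2CO3) in the whole flask = 4.66 × 10^-3 × 200.0/10.0 = 0.0932 mol
mass of Na2CO3 = 0.0932 × 105.99 = 9.88 g
% Na2CO3 = 9.88 / 12.7 × 100 = 77.8 %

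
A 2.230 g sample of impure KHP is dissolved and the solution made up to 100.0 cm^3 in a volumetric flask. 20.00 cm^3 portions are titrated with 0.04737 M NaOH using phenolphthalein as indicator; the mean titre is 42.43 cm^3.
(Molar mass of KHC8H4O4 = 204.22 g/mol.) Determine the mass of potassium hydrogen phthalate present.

2.052 g

KHC8H4O4 + NaOH → KNaC8H4O4 + H2O
n(NaOH) per titration = 0.04243 × 0.04737 = 2.010 × 10^-3 mol
n(KHC8H4O4) in each aliquot = 2.010 × 10^-3 mol (1:1 ratio)
n(KHC8H4O4) in the whole flask = 2.010 × 10^-3 × 100.0/20.00 = 0.01005 mol
mass of KHC8H4O4 = 0.01005 × 204.22 = 2.052 g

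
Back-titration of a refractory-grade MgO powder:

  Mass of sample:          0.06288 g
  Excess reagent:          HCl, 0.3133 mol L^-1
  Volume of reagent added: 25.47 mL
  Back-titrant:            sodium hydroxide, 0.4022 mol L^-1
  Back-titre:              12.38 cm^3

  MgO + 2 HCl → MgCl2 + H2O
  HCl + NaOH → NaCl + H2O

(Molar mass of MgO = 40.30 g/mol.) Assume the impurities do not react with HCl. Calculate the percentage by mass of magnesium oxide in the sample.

n(HCl) added = 0.02547 × 0.3133 = 7.980 × 10^-3 mol
n(NaOH) used in back-titration = 0.01238 × 0.4022 = 4.979 × 10^-3 mol
n(HCl) left over = 4.979 × 10^-3 mol (1:1 ratio)
n(HCl) consumed by analyte = 7.980 × 10^-3 − 4.979 × 10^-3 = 3.001 × 10^-3 mol
From the 1:2 ratio, n(MgO) = 1/2 × 3.001 × 10^-3 = 1.500 × 10^-3 mol
mass of MgO = 1.500 × 10^-3 × 40.30 = 0.06046 g
% MgO = 0.06046 / 0.06288 × 100 = 96.15 %

96.15 %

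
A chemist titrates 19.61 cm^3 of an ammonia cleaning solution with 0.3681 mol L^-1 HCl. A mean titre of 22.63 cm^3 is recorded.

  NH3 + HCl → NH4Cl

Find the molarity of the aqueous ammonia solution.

0.4248 mol/L

n(HCl) = 0.02263 L × 0.3681 mol/L = 8.330 × 10^-3 mol
n(NH3) = 8.330 × 10^-3 mol (1:1 mole ratio)
[NH3] = 8.330 × 10^-3 mol / 0.01961 L = 0.4248 mol/L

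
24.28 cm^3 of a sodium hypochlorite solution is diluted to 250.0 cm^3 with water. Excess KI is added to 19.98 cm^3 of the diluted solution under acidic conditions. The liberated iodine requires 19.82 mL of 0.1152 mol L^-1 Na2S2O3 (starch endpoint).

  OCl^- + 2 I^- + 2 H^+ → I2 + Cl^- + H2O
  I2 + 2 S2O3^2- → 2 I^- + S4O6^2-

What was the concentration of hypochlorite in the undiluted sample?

n(S2O3^2-) = 0.01982 × 0.1152 = 2.283 × 10^-3 mol
n(I2) = n(S2O3^2-)/2 = 1.142 × 10^-3 mol
n(OCl^-) in the aliquot = 1.142 × 10^-3 mol (1:1 ratio)
[OCl^-]_dilute = 1.142 × 10^-3 / 0.01998 = 0.05714 mol/L
[OCl^-]_original = 0.05714 × 250.0/24.28 = 0.5883 mol/L

0.5883 mol/L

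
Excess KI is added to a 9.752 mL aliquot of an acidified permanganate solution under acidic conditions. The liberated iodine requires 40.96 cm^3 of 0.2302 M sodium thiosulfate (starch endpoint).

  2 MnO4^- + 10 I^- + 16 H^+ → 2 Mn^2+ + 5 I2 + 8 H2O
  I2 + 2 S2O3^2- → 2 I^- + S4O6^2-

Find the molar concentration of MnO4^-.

0.1934 M

n(S2O3^2-) = 0.04096 × 0.2302 = 9.429 × 10^-3 mol
n(I2) = n(S2O3^2-)/2 = 4.714 × 10^-3 mol
From the 2:5 ratio, n(MnO4^-) in the aliquot = 2/5 × 4.714 × 10^-3 = 1.886 × 10^-3 mol
[MnO4^-] = 1.886 × 10^-3 / 0.009752 = 0.1934 mol/L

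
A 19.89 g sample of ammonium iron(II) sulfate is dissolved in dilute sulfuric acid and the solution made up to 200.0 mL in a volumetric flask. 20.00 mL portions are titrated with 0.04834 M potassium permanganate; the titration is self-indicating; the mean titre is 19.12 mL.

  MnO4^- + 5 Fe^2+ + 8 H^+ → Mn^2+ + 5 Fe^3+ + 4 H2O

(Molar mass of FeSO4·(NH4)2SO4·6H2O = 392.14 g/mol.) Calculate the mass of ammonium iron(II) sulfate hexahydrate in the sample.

18.12 g

n(KMnO4) per titration = 0.01912 × 0.04834 = 9.243 × 10^-4 mol
From the 5:1 ratio, n(FeSO4·(NH4)2SO4·6H2O) in each aliquot = 5/1 × 9.243 × 10^-4 = 4.621 × 10^-3 mol
n(FeSO4·(NH4)2SO4·6H2O) in the whole flask = 4.621 × 10^-3 × 200.0/20.00 = 0.04621 mol
mass of FeSO4·(NH4)2SO4·6H2O = 0.04621 × 392.14 = 18.12 g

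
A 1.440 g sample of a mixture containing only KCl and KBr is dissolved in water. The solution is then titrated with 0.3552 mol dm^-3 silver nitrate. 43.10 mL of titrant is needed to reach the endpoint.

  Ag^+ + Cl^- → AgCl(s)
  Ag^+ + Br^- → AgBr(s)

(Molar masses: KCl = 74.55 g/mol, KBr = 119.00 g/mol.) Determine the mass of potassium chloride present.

n(AgNO3) = 0.04310 × 0.3552 = 0.01531 mol
Let x = n(KCl), y = n(KBr).
Titrant: 1x + 1y = 0.01531;  mass: 74.55x + 119.00y = 1.440
Solving, x = 8.589 × 10^-3 mol, y = 6.720 × 10^-3 mol
mass of KCl = 8.589 × 10^-3 × 74.55 = 0.6403 g

0.6403 g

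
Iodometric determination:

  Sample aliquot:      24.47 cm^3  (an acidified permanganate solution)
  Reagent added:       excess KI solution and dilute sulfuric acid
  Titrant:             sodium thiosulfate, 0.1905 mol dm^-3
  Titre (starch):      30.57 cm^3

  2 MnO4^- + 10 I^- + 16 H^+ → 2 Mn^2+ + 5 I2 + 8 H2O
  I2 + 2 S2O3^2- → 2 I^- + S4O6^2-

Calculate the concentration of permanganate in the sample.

n(S2O3^2-) = 0.03057 × 0.1905 = 5.824 × 10^-3 mol
n(I2) = n(S2O3^2-)/2 = 2.912 × 10^-3 mol
From the 2:5 ratio, n(MnO4^-) in the aliquot = 2/5 × 2.912 × 10^-3 = 1.165 × 10^-3 mol
[MnO4^-] = 1.165 × 10^-3 / 0.02447 = 0.04760 mol/L

0.04760 mol/L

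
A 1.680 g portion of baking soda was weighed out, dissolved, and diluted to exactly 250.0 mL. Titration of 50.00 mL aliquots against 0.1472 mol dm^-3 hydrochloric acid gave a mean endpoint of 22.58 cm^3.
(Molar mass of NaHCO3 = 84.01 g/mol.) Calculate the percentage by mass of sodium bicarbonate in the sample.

83.10 %

NaHCO3 + HCl → NaCl + H2O + CO2
n(HCl) per titration = 0.02258 × 0.1472 = 3.324 × 10^-3 mol
n(NaHCO3) in each aliquot = 3.324 × 10^-3 mol (1:1 ratio)
n(NaHCO3) in the whole flask = 3.324 × 10^-3 × 250.0/50.00 = 0.01662 mol
mass of NaHCO3 = 0.01662 × 84.01 = 1.396 g
% NaHCO3 = 1.396 / 1.680 × 100 = 83.10 %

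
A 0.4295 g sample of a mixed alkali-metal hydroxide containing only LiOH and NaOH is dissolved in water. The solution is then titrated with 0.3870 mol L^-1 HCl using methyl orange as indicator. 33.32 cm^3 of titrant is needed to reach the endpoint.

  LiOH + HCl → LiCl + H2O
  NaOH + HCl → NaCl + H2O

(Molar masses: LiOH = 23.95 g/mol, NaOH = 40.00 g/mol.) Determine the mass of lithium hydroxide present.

n(HCl) = 0.03332 × 0.3870 = 0.01289 mol
Let x = n(LiOH), y = n(NaOH).
Titrant: 1x + 1y = 0.01289;  mass: 23.95x + 40.00y = 0.4295
Solving, x = 5.377 × 10^-3 mol, y = 7.518 × 10^-3 mol
mass of LiOH = 5.377 × 10^-3 × 23.95 = 0.1288 g

0.1288 g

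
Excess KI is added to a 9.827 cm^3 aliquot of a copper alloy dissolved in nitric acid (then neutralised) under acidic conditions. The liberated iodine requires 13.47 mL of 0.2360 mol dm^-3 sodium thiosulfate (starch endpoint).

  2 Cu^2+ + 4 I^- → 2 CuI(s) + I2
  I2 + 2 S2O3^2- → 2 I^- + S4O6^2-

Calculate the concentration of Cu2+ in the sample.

n(S2O3^2-) = 0.01347 × 0.2360 = 3.179 × 10^-3 mol
n(I2) = n(S2O3^2-)/2 = 1.589 × 10^-3 mol
From the 2:1 ratio, n(Cu2+) in the aliquot = 2/1 × 1.589 × 10^-3 = 3.179 × 10^-3 mol
[Cu2+] = 3.179 × 10^-3 / 0.009827 = 0.3235 mol/L

0.3235 mol/L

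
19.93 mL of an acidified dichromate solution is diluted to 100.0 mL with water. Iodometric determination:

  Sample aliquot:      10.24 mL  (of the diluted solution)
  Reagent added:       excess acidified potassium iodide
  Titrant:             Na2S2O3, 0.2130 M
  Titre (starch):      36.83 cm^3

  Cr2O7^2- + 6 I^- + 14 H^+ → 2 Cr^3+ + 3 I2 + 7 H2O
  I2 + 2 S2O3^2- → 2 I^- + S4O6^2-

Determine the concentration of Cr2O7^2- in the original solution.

0.6407 M

n(S2O3^2-) = 0.03683 × 0.2130 = 7.845 × 10^-3 mol
n(I2) = n(S2O3^2-)/2 = 3.922 × 10^-3 mol
From the 1:3 ratio, n(Cr2O7^2-) in the aliquot = 1/3 × 3.922 × 10^-3 = 1.307 × 10^-3 mol
[Cr2O7^2-]_dilute = 1.307 × 10^-3 / 0.01024 = 0.1277 mol/L
[Cr2O7^2-]_original = 0.1277 × 100.0/19.93 = 0.6407 mol/L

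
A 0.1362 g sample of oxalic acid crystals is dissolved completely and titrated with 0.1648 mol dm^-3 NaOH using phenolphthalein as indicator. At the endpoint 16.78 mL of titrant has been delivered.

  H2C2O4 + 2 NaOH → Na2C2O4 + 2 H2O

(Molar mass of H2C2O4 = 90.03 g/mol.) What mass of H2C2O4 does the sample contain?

0.1245 g

n(NaOH) = 0.01678 L × 0.1648 mol/L = 2.765 × 10^-3 mol
From the 1:2 ratio, n(H2C2O4) = 1/2 × 2.765 × 10^-3 = 1.383 × 10^-3 mol
mass of H2C2O4 = 1.383 × 10^-3 × 90.03 g/mol = 0.1245 g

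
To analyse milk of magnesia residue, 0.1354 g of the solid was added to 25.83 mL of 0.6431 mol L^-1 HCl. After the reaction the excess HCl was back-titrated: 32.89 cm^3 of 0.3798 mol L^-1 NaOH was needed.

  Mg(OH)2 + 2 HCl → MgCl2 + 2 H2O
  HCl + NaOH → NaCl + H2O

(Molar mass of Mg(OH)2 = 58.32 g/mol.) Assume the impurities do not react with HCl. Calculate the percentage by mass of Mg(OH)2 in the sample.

n(HCl) added = 0.02583 × 0.6431 = 0.01661 mol
n(NaOH) used in back-titration = 0.03289 × 0.3798 = 0.01249 mol
n(HCl) left over = 0.01249 mol (1:1 ratio)
n(HCl) consumed by analyte = 0.01661 − 0.01249 = 4.120 × 10^-3 mol
From the 1:2 ratio, n(Mg(OH)2) = 1/2 × 4.120 × 10^-3 = 2.060 × 10^-3 mol
mass of Mg(OH)2 = 2.060 × 10^-3 × 58.32 = 0.1201 g
% Mg(OH)2 = 0.1201 / 0.1354 × 100 = 88.72 %

88.72 %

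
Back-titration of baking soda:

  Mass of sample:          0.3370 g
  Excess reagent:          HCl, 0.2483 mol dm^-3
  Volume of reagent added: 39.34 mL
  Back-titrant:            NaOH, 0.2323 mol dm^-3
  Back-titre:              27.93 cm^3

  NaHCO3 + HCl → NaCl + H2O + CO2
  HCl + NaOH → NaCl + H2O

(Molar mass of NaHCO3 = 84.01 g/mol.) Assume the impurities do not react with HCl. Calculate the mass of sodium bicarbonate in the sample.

0.2756 g

n(HCl) added = 0.03934 × 0.2483 = 9.768 × 10^-3 mol
n(NaOH) used in back-titration = 0.02793 × 0.2323 = 6.488 × 10^-3 mol
n(HCl) left over = 6.488 × 10^-3 mol (1:1 ratio)
n(HCl) consumed by analyte = 9.768 × 10^-3 − 6.488 × 10^-3 = 3.280 × 10^-3 mol
n(NaHCO3) = 3.280 × 10^-3 mol (1:1 ratio)
mass of NaHCO3 = 3.280 × 10^-3 × 84.01 = 0.2756 g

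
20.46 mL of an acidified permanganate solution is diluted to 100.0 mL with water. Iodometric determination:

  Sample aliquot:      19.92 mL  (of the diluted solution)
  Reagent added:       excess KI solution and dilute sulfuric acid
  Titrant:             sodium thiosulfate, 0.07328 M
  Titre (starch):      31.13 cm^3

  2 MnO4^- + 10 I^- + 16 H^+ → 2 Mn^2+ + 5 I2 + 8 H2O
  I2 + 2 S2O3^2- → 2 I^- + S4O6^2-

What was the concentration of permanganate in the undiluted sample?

n(S2O3^2-) = 0.03113 × 0.07328 = 2.281 × 10^-3 mol
n(I2) = n(S2O3^2-)/2 = 1.141 × 10^-3 mol
From the 2:5 ratio, n(MnO4^-) in the aliquot = 2/5 × 1.141 × 10^-3 = 4.562 × 10^-4 mol
[MnO4^-]_dilute = 4.562 × 10^-4 / 0.01992 = 0.02290 mol/L
[MnO4^-]_original = 0.02290 × 100.0/20.46 = 0.1119 mol/L

0.1119 M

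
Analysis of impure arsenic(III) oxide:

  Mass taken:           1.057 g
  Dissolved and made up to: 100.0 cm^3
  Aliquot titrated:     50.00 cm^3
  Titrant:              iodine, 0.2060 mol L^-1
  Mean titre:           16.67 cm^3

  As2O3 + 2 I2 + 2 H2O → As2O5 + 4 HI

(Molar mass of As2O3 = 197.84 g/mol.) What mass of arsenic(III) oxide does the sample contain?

0.6794 g

n(I2) per titration = 0.01667 × 0.2060 = 3.434 × 10^-3 mol
From the 1:2 ratio, n(As2O3) in each aliquot = 1/2 × 3.434 × 10^-3 = 1.717 × 10^-3 mol
n(As2O3) in the whole flask = 1.717 × 10^-3 × 100.0/50.00 = 3.434 × 10^-3 mol
mass of As2O3 = 3.434 × 10^-3 × 197.84 = 0.6794 g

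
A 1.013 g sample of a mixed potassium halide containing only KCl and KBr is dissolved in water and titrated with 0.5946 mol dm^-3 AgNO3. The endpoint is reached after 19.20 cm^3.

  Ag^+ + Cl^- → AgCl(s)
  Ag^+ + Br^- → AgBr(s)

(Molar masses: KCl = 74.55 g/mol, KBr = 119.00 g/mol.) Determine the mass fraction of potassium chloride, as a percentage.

n(AgNO3) = 0.01920 × 0.5946 = 0.01142 mol
Let x = n(KCl), y = n(KBr).
Titrant: 1x + 1y = 0.01142;  mass: 74.55x + 119.00y = 1.013
Solving, x = 7.774 × 10^-3 mol, y = 3.643 × 10^-3 mol
mass of KCl = 7.774 × 10^-3 × 74.55 = 0.5795 g
% KCl = 0.5795 / 1.013 × 100 = 57.21 %

57.21 %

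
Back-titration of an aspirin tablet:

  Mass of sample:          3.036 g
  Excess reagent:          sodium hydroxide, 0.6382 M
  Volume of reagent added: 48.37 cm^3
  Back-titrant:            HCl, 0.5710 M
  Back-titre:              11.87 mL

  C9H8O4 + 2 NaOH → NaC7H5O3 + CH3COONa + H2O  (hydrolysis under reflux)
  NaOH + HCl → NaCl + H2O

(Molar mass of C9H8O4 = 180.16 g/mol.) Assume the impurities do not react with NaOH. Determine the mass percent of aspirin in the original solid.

n(NaOH) added = 0.04837 × 0.6382 = 0.03087 mol
n(HCl) used in back-titration = 0.01187 × 0.5710 = 6.778 × 10^-3 mol
n(NaOH) left over = 6.778 × 10^-3 mol (1:1 ratio)
n(NaOH) consumed by analyte = 0.03087 − 6.778 × 10^-3 = 0.02409 mol
From the 1:2 ratio, n(C9H8O4) = 1/2 × 0.02409 = 0.01205 mol
mass of C9H8O4 = 0.01205 × 180.16 = 2.170 g
% C9H8O4 = 2.170 / 3.036 × 100 = 71.48 %

71.48 %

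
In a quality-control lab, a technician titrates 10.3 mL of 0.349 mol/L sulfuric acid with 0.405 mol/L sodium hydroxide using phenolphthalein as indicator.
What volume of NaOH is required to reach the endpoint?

H2SO4 + 2 NaOH → Na2SO4 + 2 H2O
n(H2SO4) = 0.0103 L × 0.349 mol/L = 3.59 × 10^-3 mol
From the 2:1 stoichiometry, n(NaOH) = 2/1 × 3.59 × 10^-3 = 7.19 × 10^-3 mol
V(NaOH) = 7.19 × 10^-3 mol / 0.405 mol/L = 0.0178 L = 17.8 mL

17.8 mL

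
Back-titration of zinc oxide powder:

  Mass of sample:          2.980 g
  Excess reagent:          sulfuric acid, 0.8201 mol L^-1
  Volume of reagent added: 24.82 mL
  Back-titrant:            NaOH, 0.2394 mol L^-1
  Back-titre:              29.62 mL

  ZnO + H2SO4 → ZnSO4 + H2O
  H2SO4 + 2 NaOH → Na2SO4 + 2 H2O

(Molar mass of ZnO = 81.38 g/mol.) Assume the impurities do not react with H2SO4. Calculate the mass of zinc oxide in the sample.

n(H2SO4) added = 0.02482 × 0.8201 = 0.02035 mol
n(NaOH) used in back-titration = 0.02962 × 0.2394 = 7.091 × 10^-3 mol
From the 1:2 ratio, n(H2SO4) left over = 1/2 × 7.091 × 10^-3 = 3.546 × 10^-3 mol
n(H2SO4) consumed by analyte = 0.02035 − 3.546 × 10^-3 = 0.01681 mol
n(ZnO) = 0.01681 mol (1:1 ratio)
mass of ZnO = 0.01681 × 81.38 = 1.368 g

1.368 g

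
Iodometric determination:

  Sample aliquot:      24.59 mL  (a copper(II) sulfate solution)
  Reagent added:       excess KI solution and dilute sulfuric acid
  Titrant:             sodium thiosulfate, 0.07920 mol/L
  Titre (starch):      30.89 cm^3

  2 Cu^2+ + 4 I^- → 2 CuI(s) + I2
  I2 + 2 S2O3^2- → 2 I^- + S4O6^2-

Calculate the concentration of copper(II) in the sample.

n(S2O3^2-) = 0.03089 × 0.07920 = 2.446 × 10^-3 mol
n(I2) = n(S2O3^2-)/2 = 1.223 × 10^-3 mol
From the 2:1 ratio, n(Cu2+) in the aliquot = 2/1 × 1.223 × 10^-3 = 2.446 × 10^-3 mol
[Cu2+] = 2.446 × 10^-3 / 0.02459 = 0.09949 mol/L

0.09949 mol/L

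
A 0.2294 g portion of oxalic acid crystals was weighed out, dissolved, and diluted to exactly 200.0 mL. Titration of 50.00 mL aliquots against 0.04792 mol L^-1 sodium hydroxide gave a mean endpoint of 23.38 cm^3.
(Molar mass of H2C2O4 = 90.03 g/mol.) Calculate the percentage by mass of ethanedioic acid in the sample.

H2C2O4 + 2 NaOH → Na2C2O4 + 2 H2O
n(NaOH) per titration = 0.02338 × 0.04792 = 1.120 × 10^-3 mol
From the 1:2 ratio, n(H2C2O4) in each aliquot = 1/2 × 1.120 × 10^-3 = 5.602 × 10^-4 mol
n(H2C2O4) in the whole flask = 5.602 × 10^-4 × 200.0/50.00 = 2.241 × 10^-3 mol
mass of H2C2O4 = 2.241 × 10^-3 × 90.03 = 0.2017 g
% H2C2O4 = 0.2017 / 0.2294 × 100 = 87.94 %

87.94 %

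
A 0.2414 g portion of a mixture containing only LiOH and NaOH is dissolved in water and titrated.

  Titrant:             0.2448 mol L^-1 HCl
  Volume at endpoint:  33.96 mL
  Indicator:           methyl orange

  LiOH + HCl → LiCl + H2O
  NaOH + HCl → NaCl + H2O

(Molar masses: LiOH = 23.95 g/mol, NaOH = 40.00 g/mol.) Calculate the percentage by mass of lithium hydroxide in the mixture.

n(HCl) = 0.03396 × 0.2448 = 8.313 × 10^-3 mol
Let x = n(LiOH), y = n(NaOH).
Titrant: 1x + 1y = 8.313 × 10^-3;  mass: 23.95x + 40.00y = 0.2414
Solving, x = 5.678 × 10^-3 mol, y = 2.635 × 10^-3 mol
mass of LiOH = 5.678 × 10^-3 × 23.95 = 0.1360 g
% LiOH = 0.1360 / 0.2414 × 100 = 56.34 %

56.34 %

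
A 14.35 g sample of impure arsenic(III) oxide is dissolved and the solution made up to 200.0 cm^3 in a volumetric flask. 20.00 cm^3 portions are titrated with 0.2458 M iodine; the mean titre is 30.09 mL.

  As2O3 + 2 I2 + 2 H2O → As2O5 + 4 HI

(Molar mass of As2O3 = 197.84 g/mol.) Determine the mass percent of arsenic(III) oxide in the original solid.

50.98 %

n(I2) per titration = 0.03009 × 0.2458 = 7.396 × 10^-3 mol
From the 1:2 ratio, n(As2O3) in each aliquot = 1/2 × 7.396 × 10^-3 = 3.698 × 10^-3 mol
n(As2O3) in the whole flask = 3.698 × 10^-3 × 200.0/20.00 = 0.03698 mol
mass of As2O3 = 0.03698 × 197.84 = 7.316 g
% As2O3 = 7.316 / 14.35 × 100 = 50.98 %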